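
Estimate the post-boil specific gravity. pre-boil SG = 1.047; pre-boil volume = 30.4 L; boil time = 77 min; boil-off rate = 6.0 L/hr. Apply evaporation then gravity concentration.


V_post = V_pre − rate·(t/60);  SG_post = 1 + (SG_pre−1)·V_pre/V_post
V_post = 30.4 − 6.0·(77/60) = 22.7000
SG_post = 1 + (1.047 − 1)·30.4/22.7000

1.0629


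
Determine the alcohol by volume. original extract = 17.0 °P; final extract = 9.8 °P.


SG = 259/(259 − P);  ABV = (OG − FG)·131.25
OG = 259/(259 − 17.0) = 1.0702
FG = 259/(259 − 9.8) = 1.0393
ABV = (1.0702 − 1.0393)·131.25

4.0585 % ABV


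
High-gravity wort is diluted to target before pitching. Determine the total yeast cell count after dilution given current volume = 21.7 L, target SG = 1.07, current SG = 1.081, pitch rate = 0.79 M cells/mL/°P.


V_w = V·((SG_c−1)/(SG_t−1)−1);  °P = 259 − 259/SG_t;  cells = rate·(V+V_w)·°P
V_w = 21.7·((1.081−1)/(1.07−1)−1) = 3.4100
V_final = 21.7 + 3.4100 = 25.1100
°P = 259 − 259/1.07 = 16.9439
cells = 0.79·25.1100·16.9439

336.1150 billion cells


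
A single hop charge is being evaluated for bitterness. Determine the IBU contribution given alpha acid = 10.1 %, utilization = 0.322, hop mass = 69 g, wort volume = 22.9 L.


IBU = (α/100)·mass·U·1000 / V
IBU = (10.1/100)·69·0.322·1000 / 22.9

97.9921 IBU


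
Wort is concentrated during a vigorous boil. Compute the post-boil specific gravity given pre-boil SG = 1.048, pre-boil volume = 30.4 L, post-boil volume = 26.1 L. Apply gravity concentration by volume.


SG_post = 1 + (SG_pre − 1)·V_pre/V_post
pts_pre = (1.048 − 1)·1000 = 48.0000
pts_post = 48.0000·30.4/26.1 = 55.9080
SG_post = 1 + 55.9080/1000

1.0559


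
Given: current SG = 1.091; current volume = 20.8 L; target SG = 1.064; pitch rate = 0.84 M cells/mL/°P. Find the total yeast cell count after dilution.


V_w = V·((SG_c−1)/(SG_t−1)−1);  °P = 259 − 259/SG_t;  cells = rate·(V+V_w)·°P
V_w = 20.8·((1.091−1)/(1.064−1)−1) = 8.7750
V_final = 20.8 + 8.7750 = 29.5750
°P = 259 − 259/1.064 = 15.5789
cells = 0.84·29.5750·15.5789

387.0278 billion cells


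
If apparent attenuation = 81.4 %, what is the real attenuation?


RA = AA · 0.8192
RA = 81.4 · 0.8192

66.6829 %


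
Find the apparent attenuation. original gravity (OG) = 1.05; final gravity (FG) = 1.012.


AA = (OG − FG)/(OG − 1) · 100
AA = (1.05 − 1.012)/(1.05 − 1) · 100

76.0000 %


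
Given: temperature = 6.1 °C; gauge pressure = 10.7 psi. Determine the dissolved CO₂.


vols = (P + 14.695)·(0.01821 + 0.09011·e^(−0.04·T))
vols = (10.7 + 14.695)·(0.01821 + 0.09011·e^(−0.04·6.1))

2.2553 volumes


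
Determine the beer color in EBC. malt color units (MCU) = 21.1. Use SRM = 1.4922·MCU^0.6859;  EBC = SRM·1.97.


SRM = 1.4922·21.1^0.6859 = 12.0824
EBC = 12.0824·1.97

23.8023 EBC


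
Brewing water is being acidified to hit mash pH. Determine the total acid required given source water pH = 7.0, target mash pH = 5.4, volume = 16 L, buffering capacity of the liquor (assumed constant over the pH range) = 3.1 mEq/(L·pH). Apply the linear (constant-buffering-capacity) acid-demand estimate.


acid = buffering capacity · (pH_source − pH_target) · V
acid = 3.1 · (7.0 − 5.4) · 16

79.3600 mEq


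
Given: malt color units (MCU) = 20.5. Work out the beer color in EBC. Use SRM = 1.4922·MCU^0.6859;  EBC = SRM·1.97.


SRM = 1.4922·20.5^0.6859 = 11.8457
EBC = 11.8457·1.97

23.3359 EBC


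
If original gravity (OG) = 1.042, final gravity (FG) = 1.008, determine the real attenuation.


AA = (OG−FG)/(OG−1)·100;  RA = AA·0.8192
AA = (1.042 − 1.008)/(1.042 − 1)·100 = 80.9524
RA = 80.9524·0.8192

66.3162 %


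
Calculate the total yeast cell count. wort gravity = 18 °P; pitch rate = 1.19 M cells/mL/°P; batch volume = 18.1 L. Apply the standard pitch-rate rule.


cells (billions) = rate · V_L · °P
cells = 1.19 · 18.1 · 18

387.7020 billion cells


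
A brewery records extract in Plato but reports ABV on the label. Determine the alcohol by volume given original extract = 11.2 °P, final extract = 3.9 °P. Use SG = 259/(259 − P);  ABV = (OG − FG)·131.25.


OG = 259/(259 − 11.2) = 1.0452
FG = 259/(259 − 3.9) = 1.0153
ABV = (1.0452 − 1.0153)·131.25

3.9256 % ABV


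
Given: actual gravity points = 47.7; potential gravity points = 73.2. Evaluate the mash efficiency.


efficiency = actual / potential × 100
efficiency = 47.7 / 73.2 × 100

65.1639 %


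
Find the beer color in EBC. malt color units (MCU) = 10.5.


SRM = 1.4922·MCU^0.6859;  EBC = SRM·1.97
SRM = 1.4922·10.5^0.6859 = 7.4862
EBC = 7.4862·1.97

14.7478 EBC


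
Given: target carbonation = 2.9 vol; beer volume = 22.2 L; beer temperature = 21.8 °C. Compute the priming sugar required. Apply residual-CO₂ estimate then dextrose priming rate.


residual = 14.695·(0.01821 + 0.09011·e^(−0.04·T));  sugar = (target − residual)·4.0·V
residual = 14.695·(0.01821 + 0.09011·e^(−0.04·21.8)) = 0.8212
sugar = (2.9 − 0.8212)·4.0·22.2

184.5931 g


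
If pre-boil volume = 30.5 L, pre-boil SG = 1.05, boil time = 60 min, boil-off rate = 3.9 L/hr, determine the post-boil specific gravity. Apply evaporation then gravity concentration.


V_post = V_pre − rate·(t/60);  SG_post = 1 + (SG_pre−1)·V_pre/V_post
V_post = 30.5 − 3.9·(60/60) = 26.6000
SG_post = 1 + (1.05 − 1)·30.5/26.6000

1.0573


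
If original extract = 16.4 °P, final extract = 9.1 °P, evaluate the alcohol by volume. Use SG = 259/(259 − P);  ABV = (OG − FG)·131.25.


OG = 259/(259 − 16.4) = 1.0676
FG = 259/(259 − 9.1) = 1.0364
ABV = (1.0676 − 1.0364)·131.25

4.0932 % ABV


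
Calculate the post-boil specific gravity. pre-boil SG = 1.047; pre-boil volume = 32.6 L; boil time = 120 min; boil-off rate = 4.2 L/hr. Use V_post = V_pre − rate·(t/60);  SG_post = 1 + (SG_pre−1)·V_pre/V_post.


V_post = 32.6 − 4.2·(120/60) = 24.2000
SG_post = 1 + (1.047 − 1)·32.6/24.2000

1.0633


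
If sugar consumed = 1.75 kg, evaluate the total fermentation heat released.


Q = m_sugar · 590 kJ/kg
Q = 1.75 · 590

1032.5000 kJ


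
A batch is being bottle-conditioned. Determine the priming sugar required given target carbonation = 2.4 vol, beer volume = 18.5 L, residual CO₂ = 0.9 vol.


sugar = (target − residual)·4.0·V
sugar = (2.4 − 0.9)·4.0·18.5

111.0000 g


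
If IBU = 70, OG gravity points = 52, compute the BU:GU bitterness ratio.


BU:GU = IBU / OG_points
BU:GU = 70 / 52

1.3462


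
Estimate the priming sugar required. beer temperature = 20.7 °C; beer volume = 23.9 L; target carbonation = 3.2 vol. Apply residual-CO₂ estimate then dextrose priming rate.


residual = 14.695·(0.01821 + 0.09011·e^(−0.04·T));  sugar = (target − residual)·4.0·V
residual = 14.695·(0.01821 + 0.09011·e^(−0.04·20.7)) = 0.8462
sugar = (3.2 − 0.8462)·4.0·23.9

225.0277 g


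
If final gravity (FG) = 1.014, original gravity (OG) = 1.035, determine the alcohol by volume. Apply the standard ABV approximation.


ABV = (OG − FG) · 131.25
ABV = (1.035 − 1.014) · 131.25

2.7562 % ABV


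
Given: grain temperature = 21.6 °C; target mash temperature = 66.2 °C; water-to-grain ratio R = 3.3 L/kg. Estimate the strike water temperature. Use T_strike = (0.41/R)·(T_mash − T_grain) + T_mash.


T_strike = (0.41/3.3)·(66.2 − 21.6) + 66.2

71.7412 °C


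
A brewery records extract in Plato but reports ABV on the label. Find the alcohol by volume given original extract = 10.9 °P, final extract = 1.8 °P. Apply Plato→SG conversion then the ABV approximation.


SG = 259/(259 − P);  ABV = (OG − FG)·131.25
OG = 259/(259 − 10.9) = 1.0439
FG = 259/(259 − 1.8) = 1.0070
ABV = (1.0439 − 1.0070)·131.25

4.8478 % ABV


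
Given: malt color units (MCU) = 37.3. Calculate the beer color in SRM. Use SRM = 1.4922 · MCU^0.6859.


SRM = 1.4922 · 37.3^0.6859

17.8592 SRM


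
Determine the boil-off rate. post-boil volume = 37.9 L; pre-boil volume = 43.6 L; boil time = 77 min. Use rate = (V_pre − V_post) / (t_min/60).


rate = (43.6 − 37.9) / (77/60)

4.4416 L/hr


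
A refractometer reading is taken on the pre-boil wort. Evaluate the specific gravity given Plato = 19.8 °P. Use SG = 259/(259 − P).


SG = 259/(259 − 19.8)

1.0828


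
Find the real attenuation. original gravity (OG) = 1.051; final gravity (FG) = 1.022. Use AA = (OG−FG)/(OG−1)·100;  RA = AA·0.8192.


AA = (1.051 − 1.022)/(1.051 − 1)·100 = 56.8627
RA = 56.8627·0.8192

46.5820 %


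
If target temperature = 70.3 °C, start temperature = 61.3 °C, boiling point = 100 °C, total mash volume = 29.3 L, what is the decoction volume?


V_dec = V_total·(T_target − T_start)/(T_boil − T_start)
V_dec = 29.3·(70.3 − 61.3)/(100 − 61.3)

6.8140 L


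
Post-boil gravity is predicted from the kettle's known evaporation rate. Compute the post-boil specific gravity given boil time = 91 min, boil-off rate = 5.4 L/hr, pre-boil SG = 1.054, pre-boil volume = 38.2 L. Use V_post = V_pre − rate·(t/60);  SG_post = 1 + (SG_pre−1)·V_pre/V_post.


V_post = 38.2 − 5.4·(91/60) = 30.0100
SG_post = 1 + (1.054 − 1)·38.2/30.0100

1.0687


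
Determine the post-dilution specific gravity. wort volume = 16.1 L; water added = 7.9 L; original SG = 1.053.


SG_new = 1 + (SG_old − 1)·V_old/(V_old + V_water)
pts = (1.053 − 1)·1000·16.1/(16.1 + 7.9) = 35.5542
SG_new = 1 + 35.5542/1000

1.0356


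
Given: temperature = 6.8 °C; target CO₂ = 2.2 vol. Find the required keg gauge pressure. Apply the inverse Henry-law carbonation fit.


psi = vols/(0.01821 + 0.09011·e^(−0.04·T)) − 14.695
psi = 2.2/(0.01821 + 0.09011·e^(−0.04·6.8)) − 14.695

10.6329 psi


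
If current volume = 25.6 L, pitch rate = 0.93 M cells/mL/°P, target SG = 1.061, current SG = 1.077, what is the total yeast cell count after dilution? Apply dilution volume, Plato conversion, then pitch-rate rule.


V_w = V·((SG_c−1)/(SG_t−1)−1);  °P = 259 − 259/SG_t;  cells = rate·(V+V_w)·°P
V_w = 25.6·((1.077−1)/(1.061−1)−1) = 6.7148
V_final = 25.6 + 6.7148 = 32.3148
°P = 259 − 259/1.061 = 14.8907
cells = 0.93·32.3148·14.8907

447.5051 billion cells


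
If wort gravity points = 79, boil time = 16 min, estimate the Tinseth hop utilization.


U = 1.65·0.000125^(GP/1000) · (1 − e^(−0.04·t))/4.15
bigness = 1.65·0.000125^(79/1000) = 0.8112
boil_factor = (1 − e^(−0.04·16))/4.15 = 0.1139
U = 0.8112 · 0.1139

0.0924


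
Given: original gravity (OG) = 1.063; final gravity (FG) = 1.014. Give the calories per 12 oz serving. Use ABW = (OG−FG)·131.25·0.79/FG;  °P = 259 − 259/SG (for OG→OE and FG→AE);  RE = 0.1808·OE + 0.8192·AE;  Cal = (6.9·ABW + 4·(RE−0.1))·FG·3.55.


ABW = (1.063 − 1.014)·131.25·0.79/1.014 = 5.0105
OE = 259 − 259/1.063 = 15.3500 °P
AE = 259 − 259/1.014 = 3.5759 °P
RE = 0.1808·15.3500 + 0.8192·3.5759 = 5.7047 °P
Cal = (6.9·5.0105 + 4·(5.7047−0.1))·1.014·3.55

205.1521 kcal


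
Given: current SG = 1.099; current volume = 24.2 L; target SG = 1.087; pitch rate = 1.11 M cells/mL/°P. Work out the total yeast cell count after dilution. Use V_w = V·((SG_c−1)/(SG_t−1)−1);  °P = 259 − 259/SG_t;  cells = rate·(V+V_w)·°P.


V_w = 24.2·((1.099−1)/(1.087−1)−1) = 3.3379
V_final = 24.2 + 3.3379 = 27.5379
°P = 259 − 259/1.087 = 20.7295
cells = 1.11·27.5379·20.7295

633.6417 billion cells


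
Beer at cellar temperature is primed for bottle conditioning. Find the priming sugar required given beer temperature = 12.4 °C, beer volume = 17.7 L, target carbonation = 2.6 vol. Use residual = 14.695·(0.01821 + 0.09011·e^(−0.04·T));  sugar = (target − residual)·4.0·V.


residual = 14.695·(0.01821 + 0.09011·e^(−0.04·12.4)) = 1.0740
sugar = (2.6 − 1.0740)·4.0·17.7

108.0435 g


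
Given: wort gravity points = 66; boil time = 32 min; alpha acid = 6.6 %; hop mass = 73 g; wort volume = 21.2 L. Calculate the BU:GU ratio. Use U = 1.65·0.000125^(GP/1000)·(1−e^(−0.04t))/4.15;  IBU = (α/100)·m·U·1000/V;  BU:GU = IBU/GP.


U = 1.65·0.000125^(66/1000)·(1−e^(−0.04·32))/4.15 = 0.1586
IBU = (6.6/100)·73·0.1586·1000/21.2 = 36.0477
BU:GU = 36.0477/66

0.5462


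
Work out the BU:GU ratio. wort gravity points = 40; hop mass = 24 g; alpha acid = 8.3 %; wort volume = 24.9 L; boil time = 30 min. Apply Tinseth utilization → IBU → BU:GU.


U = 1.65·0.000125^(GP/1000)·(1−e^(−0.04t))/4.15;  IBU = (α/100)·m·U·1000/V;  BU:GU = IBU/GP
U = 1.65·0.000125^(40/1000)·(1−e^(−0.04·30))/4.15 = 0.1939
IBU = (8.3/100)·24·0.1939·1000/24.9 = 15.5152
BU:GU = 15.5152/40

0.3879


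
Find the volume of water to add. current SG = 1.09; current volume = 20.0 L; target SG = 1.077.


V_water = V·((SG_curr − 1)/(SG_target − 1) − 1)
V_water = 20.0·((1.09 − 1)/(1.077 − 1) − 1)

3.3766 L


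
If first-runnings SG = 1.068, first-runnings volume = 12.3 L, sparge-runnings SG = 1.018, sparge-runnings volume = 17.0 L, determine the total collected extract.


total = Σ (SG_i − 1)·1000·V_i
first = (1.068 − 1)·1000·12.3 = 836.4000
sparge = (1.018 − 1)·1000·17.0 = 306.0000
total = 836.4000 + 306.0000

1142.4000 gravity·L


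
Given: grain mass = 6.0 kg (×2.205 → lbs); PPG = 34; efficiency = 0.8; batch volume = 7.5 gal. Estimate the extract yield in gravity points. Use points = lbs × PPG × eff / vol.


lbs = 6.0 × 2.205 = 13.2300
points = 13.2300 × 34 × 0.8 / 7.5

47.9808 points


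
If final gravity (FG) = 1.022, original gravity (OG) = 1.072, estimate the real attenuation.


AA = (OG−FG)/(OG−1)·100;  RA = AA·0.8192
AA = (1.072 − 1.022)/(1.072 − 1)·100 = 69.4444
RA = 69.4444·0.8192

56.8889 %


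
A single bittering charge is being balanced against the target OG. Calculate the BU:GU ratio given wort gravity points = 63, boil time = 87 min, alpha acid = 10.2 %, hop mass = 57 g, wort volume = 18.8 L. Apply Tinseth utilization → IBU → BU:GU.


U = 1.65·0.000125^(GP/1000)·(1−e^(−0.04t))/4.15;  IBU = (α/100)·m·U·1000/V;  BU:GU = IBU/GP
U = 1.65·0.000125^(63/1000)·(1−e^(−0.04·87))/4.15 = 0.2188
IBU = (10.2/100)·57·0.2188·1000/18.8 = 67.6501
BU:GU = 67.6501/63

1.0738


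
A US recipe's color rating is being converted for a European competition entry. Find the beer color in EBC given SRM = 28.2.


EBC = SRM · 1.97
EBC = 28.2 · 1.97

55.5540 EBC


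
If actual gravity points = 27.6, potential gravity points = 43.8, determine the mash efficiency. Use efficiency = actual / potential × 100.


efficiency = 27.6 / 43.8 × 100

63.0137 %


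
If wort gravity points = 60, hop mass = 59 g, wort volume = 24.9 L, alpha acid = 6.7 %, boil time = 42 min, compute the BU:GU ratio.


U = 1.65·0.000125^(GP/1000)·(1−e^(−0.04t))/4.15;  IBU = (α/100)·m·U·1000/V;  BU:GU = IBU/GP
U = 1.65·0.000125^(60/1000)·(1−e^(−0.04·42))/4.15 = 0.1887
IBU = (6.7/100)·59·0.1887·1000/24.9 = 29.9504
BU:GU = 29.9504/60

0.4992


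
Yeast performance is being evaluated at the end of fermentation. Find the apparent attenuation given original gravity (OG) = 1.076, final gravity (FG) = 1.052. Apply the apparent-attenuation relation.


AA = (OG − FG)/(OG − 1) · 100
AA = (1.076 − 1.052)/(1.076 − 1) · 100

31.5789 %


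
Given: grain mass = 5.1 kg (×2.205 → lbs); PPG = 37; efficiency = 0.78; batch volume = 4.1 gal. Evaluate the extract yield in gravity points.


points = lbs × PPG × eff / vol
lbs = 5.1 × 2.205 = 11.2455
points = 11.2455 × 37 × 0.78 / 4.1

79.1573 points


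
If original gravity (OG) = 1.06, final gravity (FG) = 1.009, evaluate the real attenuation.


AA = (OG−FG)/(OG−1)·100;  RA = AA·0.8192
AA = (1.06 − 1.009)/(1.06 − 1)·100 = 85.0000
RA = 85.0000·0.8192

69.6320 %


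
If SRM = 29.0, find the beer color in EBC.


EBC = SRM · 1.97
EBC = 29.0 · 1.97

57.1300 EBC


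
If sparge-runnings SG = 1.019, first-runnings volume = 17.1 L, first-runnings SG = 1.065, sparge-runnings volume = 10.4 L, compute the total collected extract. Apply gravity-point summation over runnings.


total = Σ (SG_i − 1)·1000·V_i
first = (1.065 − 1)·1000·17.1 = 1111.5000
sparge = (1.019 − 1)·1000·10.4 = 197.6000
total = 1111.5000 + 197.6000

1309.1000 gravity·L


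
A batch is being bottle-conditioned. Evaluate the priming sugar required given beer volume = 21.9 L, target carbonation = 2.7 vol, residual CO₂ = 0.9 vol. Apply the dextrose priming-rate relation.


sugar = (target − residual)·4.0·V
sugar = (2.7 − 0.9)·4.0·21.9

157.6800 g


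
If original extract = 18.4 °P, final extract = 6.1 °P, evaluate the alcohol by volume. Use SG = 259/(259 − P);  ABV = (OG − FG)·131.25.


OG = 259/(259 − 18.4) = 1.0765
FG = 259/(259 − 6.1) = 1.0241
ABV = (1.0765 − 1.0241)·131.25

6.8716 % ABV


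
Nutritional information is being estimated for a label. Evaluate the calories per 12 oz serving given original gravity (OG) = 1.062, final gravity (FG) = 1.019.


ABW = (OG−FG)·131.25·0.79/FG;  °P = 259 − 259/SG (for OG→OE and FG→AE);  RE = 0.1808·OE + 0.8192·AE;  Cal = (6.9·ABW + 4·(RE−0.1))·FG·3.55
ABW = (1.062 − 1.019)·131.25·0.79/1.019 = 4.3754
OE = 259 − 259/1.062 = 15.1205 °P
AE = 259 − 259/1.019 = 4.8292 °P
RE = 0.1808·15.1205 + 0.8192·4.8292 = 6.6899 °P
Cal = (6.9·4.3754 + 4·(6.6899−0.1))·1.019·3.55

204.5671 kcal


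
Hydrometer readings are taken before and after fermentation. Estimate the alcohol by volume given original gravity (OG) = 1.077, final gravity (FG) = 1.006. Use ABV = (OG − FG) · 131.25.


ABV = (1.077 − 1.006) · 131.25

9.3187 % ABV


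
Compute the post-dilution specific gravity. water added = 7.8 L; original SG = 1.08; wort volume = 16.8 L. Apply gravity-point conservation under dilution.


SG_new = 1 + (SG_old − 1)·V_old/(V_old + V_water)
pts = (1.08 − 1)·1000·16.8/(16.8 + 7.8) = 54.6341
SG_new = 1 + 54.6341/1000

1.0546


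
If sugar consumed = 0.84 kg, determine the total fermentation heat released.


Q = m_sugar · 590 kJ/kg
Q = 0.84 · 590

495.6000 kJ


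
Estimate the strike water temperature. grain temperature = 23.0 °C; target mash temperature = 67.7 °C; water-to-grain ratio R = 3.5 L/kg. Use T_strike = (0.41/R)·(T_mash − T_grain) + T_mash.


T_strike = (0.41/3.5)·(67.7 − 23.0) + 67.7

72.9363 °C


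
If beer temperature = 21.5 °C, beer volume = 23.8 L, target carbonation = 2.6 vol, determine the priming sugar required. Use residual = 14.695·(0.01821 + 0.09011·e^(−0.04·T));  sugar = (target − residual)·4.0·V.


residual = 14.695·(0.01821 + 0.09011·e^(−0.04·21.5)) = 0.8279
sugar = (2.6 − 0.8279)·4.0·23.8

168.7008 g


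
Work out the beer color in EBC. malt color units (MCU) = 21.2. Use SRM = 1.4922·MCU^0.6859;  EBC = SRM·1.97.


SRM = 1.4922·21.2^0.6859 = 12.1216
EBC = 12.1216·1.97

23.8796 EBC


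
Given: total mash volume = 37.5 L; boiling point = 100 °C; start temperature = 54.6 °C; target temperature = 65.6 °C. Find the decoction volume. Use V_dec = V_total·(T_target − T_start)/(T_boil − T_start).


V_dec = 37.5·(65.6 − 54.6)/(100 − 54.6)

9.0859 L


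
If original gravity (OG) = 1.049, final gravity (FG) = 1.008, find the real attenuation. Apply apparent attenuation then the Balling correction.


AA = (OG−FG)/(OG−1)·100;  RA = AA·0.8192
AA = (1.049 − 1.008)/(1.049 − 1)·100 = 83.6735
RA = 83.6735·0.8192

68.5453 %


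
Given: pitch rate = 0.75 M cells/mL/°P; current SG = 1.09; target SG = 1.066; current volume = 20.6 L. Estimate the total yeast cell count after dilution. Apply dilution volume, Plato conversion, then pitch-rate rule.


V_w = V·((SG_c−1)/(SG_t−1)−1);  °P = 259 − 259/SG_t;  cells = rate·(V+V_w)·°P
V_w = 20.6·((1.09−1)/(1.066−1)−1) = 7.4909
V_final = 20.6 + 7.4909 = 28.0909
°P = 259 − 259/1.066 = 16.0356
cells = 0.75·28.0909·16.0356

337.8419 billion cells


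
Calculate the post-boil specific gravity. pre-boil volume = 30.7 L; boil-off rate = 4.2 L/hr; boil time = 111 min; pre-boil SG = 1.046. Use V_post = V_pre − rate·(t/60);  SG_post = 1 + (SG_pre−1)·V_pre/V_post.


V_post = 30.7 − 4.2·(111/60) = 22.9300
SG_post = 1 + (1.046 − 1)·30.7/22.9300

1.0616


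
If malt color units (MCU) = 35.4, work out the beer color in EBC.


SRM = 1.4922·MCU^0.6859;  EBC = SRM·1.97
SRM = 1.4922·35.4^0.6859 = 17.2301
EBC = 17.2301·1.97

33.9433 EBC


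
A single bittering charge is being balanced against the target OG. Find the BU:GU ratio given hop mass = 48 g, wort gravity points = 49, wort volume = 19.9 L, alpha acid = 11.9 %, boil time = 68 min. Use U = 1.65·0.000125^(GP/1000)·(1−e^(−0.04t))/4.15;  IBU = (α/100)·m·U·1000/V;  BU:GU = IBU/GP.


U = 1.65·0.000125^(49/1000)·(1−e^(−0.04·68))/4.15 = 0.2391
IBU = (11.9/100)·48·0.2391·1000/19.9 = 68.6317
BU:GU = 68.6317/49

1.4006


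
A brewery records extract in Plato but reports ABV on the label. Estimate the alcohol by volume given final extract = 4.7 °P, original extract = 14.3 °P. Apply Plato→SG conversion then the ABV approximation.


SG = 259/(259 − P);  ABV = (OG − FG)·131.25
OG = 259/(259 − 14.3) = 1.0584
FG = 259/(259 − 4.7) = 1.0185
ABV = (1.0584 − 1.0185)·131.25

5.2443 % ABV


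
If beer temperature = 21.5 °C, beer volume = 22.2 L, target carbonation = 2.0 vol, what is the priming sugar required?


residual = 14.695·(0.01821 + 0.09011·e^(−0.04·T));  sugar = (target − residual)·4.0·V
residual = 14.695·(0.01821 + 0.09011·e^(−0.04·21.5)) = 0.8279
sugar = (2.0 − 0.8279)·4.0·22.2

104.0796 g


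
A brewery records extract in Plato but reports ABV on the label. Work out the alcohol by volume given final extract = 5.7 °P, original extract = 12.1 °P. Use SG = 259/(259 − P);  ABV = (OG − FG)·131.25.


OG = 259/(259 − 12.1) = 1.0490
FG = 259/(259 − 5.7) = 1.0225
ABV = (1.0490 − 1.0225)·131.25

3.4787 % ABV


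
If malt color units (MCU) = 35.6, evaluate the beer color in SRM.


SRM = 1.4922 · MCU^0.6859
SRM = 1.4922 · 35.6^0.6859

17.2968 SRM


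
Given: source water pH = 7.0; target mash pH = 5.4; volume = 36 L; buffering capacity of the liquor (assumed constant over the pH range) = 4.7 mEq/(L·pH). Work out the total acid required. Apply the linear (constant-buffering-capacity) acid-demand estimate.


acid = buffering capacity · (pH_source − pH_target) · V
acid = 4.7 · (7.0 − 5.4) · 36

270.7200 mEq


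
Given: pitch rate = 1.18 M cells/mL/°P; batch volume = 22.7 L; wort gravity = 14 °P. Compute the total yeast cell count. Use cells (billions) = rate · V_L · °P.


cells = 1.18 · 22.7 · 14

375.0040 billion cells


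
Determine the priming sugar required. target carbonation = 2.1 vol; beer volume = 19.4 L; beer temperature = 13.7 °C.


residual = 14.695·(0.01821 + 0.09011·e^(−0.04·T));  sugar = (target − residual)·4.0·V
residual = 14.695·(0.01821 + 0.09011·e^(−0.04·13.7)) = 1.0331
sugar = (2.1 − 1.0331)·4.0·19.4

82.7912 g


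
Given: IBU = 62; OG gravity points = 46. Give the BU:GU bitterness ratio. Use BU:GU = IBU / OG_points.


BU:GU = 62 / 46

1.3478


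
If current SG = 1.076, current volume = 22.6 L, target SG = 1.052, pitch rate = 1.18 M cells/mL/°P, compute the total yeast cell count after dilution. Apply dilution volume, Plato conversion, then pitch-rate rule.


V_w = V·((SG_c−1)/(SG_t−1)−1);  °P = 259 − 259/SG_t;  cells = rate·(V+V_w)·°P
V_w = 22.6·((1.076−1)/(1.052−1)−1) = 10.4308
V_final = 22.6 + 10.4308 = 33.0308
°P = 259 − 259/1.052 = 12.8023
cells = 1.18·33.0308·12.8023

498.9857 billion cells


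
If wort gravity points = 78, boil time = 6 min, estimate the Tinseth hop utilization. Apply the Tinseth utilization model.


U = 1.65·0.000125^(GP/1000) · (1 − e^(−0.04·t))/4.15
bigness = 1.65·0.000125^(78/1000) = 0.8185
boil_factor = (1 − e^(−0.04·6))/4.15 = 0.0514
U = 0.8185 · 0.0514

0.0421


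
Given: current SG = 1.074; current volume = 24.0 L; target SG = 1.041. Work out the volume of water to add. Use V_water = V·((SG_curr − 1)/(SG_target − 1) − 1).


V_water = 24.0·((1.074 − 1)/(1.041 − 1) − 1)

19.3171 L


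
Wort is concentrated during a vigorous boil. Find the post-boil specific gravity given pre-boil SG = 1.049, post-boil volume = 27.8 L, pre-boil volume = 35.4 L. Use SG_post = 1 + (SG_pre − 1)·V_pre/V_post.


pts_pre = (1.049 − 1)·1000 = 49.0000
pts_post = 49.0000·35.4/27.8 = 62.3957
SG_post = 1 + 62.3957/1000

1.0624


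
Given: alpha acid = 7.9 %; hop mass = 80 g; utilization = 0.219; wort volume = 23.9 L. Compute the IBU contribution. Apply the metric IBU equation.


IBU = (α/100)·mass·U·1000 / V
IBU = (7.9/100)·80·0.219·1000 / 23.9

57.9113 IBU


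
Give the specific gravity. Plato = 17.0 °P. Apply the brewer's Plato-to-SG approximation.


SG = 259/(259 − P)
SG = 259/(259 − 17.0)

1.0702


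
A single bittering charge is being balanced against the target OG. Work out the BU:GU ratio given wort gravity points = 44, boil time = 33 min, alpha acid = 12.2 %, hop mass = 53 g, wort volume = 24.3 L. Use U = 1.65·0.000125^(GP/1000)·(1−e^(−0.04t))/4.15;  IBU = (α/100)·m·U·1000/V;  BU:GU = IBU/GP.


U = 1.65·0.000125^(44/1000)·(1−e^(−0.04·33))/4.15 = 0.1962
IBU = (12.2/100)·53·0.1962·1000/24.3 = 52.2099
BU:GU = 52.2099/44

1.1866


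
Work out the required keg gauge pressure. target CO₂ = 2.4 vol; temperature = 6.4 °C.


psi = vols/(0.01821 + 0.09011·e^(−0.04·T)) − 14.695
psi = 2.4/(0.01821 + 0.09011·e^(−0.04·6.4)) − 14.695

12.5877 psi


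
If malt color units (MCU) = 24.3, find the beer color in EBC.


SRM = 1.4922·MCU^0.6859;  EBC = SRM·1.97
SRM = 1.4922·24.3^0.6859 = 13.3111
EBC = 13.3111·1.97

26.2229 EBC


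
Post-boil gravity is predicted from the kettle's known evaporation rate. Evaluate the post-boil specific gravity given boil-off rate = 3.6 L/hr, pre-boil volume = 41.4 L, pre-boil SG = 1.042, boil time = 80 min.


V_post = V_pre − rate·(t/60);  SG_post = 1 + (SG_pre−1)·V_pre/V_post
V_post = 41.4 − 3.6·(80/60) = 36.6000
SG_post = 1 + (1.042 − 1)·41.4/36.6000

1.0475


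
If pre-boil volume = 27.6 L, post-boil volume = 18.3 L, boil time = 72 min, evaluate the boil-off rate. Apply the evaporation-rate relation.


rate = (V_pre − V_post) / (t_min/60)
rate = (27.6 − 18.3) / (72/60)

7.7500 L/hr


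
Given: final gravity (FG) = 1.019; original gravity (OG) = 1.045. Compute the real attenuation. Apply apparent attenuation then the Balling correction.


AA = (OG−FG)/(OG−1)·100;  RA = AA·0.8192
AA = (1.045 − 1.019)/(1.045 − 1)·100 = 57.7778
RA = 57.7778·0.8192

47.3316 %


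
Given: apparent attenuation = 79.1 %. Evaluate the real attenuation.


RA = AA · 0.8192
RA = 79.1 · 0.8192

64.7987 %


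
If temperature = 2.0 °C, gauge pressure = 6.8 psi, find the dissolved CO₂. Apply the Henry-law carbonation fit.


vols = (P + 14.695)·(0.01821 + 0.09011·e^(−0.04·T))
vols = (6.8 + 14.695)·(0.01821 + 0.09011·e^(−0.04·2.0))

2.1794 volumes


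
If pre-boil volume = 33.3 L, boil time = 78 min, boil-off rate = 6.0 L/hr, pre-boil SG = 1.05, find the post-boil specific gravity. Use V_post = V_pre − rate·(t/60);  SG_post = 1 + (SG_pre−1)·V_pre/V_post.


V_post = 33.3 − 6.0·(78/60) = 25.5000
SG_post = 1 + (1.05 − 1)·33.3/25.5000

1.0653


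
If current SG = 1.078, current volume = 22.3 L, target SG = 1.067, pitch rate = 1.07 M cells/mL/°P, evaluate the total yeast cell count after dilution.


V_w = V·((SG_c−1)/(SG_t−1)−1);  °P = 259 − 259/SG_t;  cells = rate·(V+V_w)·°P
V_w = 22.3·((1.078−1)/(1.067−1)−1) = 3.6612
V_final = 22.3 + 3.6612 = 25.9612
°P = 259 − 259/1.067 = 16.2634
cells = 1.07·25.9612·16.2634

451.7712 billion cells


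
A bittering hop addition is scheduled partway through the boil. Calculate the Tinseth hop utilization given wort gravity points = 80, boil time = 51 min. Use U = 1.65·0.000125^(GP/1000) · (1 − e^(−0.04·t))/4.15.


bigness = 1.65·0.000125^(80/1000) = 0.8040
boil_factor = (1 − e^(−0.04·51))/4.15 = 0.2096
U = 0.8040 · 0.2096

0.1685


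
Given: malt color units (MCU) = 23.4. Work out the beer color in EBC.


SRM = 1.4922·MCU^0.6859;  EBC = SRM·1.97
SRM = 1.4922·23.4^0.6859 = 12.9710
EBC = 12.9710·1.97

25.5528 EBC


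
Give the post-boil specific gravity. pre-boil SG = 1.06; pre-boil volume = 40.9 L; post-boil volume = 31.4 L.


SG_post = 1 + (SG_pre − 1)·V_pre/V_post
pts_pre = (1.06 − 1)·1000 = 60.0000
pts_post = 60.0000·40.9/31.4 = 78.1529
SG_post = 1 + 78.1529/1000

1.0782


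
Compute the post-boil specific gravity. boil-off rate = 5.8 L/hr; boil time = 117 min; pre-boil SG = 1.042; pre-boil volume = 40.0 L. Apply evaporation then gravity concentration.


V_post = V_pre − rate·(t/60);  SG_post = 1 + (SG_pre−1)·V_pre/V_post
V_post = 40.0 − 5.8·(117/60) = 28.6900
SG_post = 1 + (1.042 − 1)·40.0/28.6900

1.0586


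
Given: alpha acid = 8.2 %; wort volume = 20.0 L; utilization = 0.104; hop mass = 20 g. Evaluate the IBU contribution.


IBU = (α/100)·mass·U·1000 / V
IBU = (8.2/100)·20·0.104·1000 / 20.0

8.5280 IBU


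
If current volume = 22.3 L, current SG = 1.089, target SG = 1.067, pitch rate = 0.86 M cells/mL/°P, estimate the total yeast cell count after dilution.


V_w = V·((SG_c−1)/(SG_t−1)−1);  °P = 259 − 259/SG_t;  cells = rate·(V+V_w)·°P
V_w = 22.3·((1.089−1)/(1.067−1)−1) = 7.3224
V_final = 22.3 + 7.3224 = 29.6224
°P = 259 − 259/1.067 = 16.2634
cells = 0.86·29.6224·16.2634

414.3131 billion cells


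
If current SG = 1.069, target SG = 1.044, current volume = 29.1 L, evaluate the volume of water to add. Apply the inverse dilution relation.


V_water = V·((SG_curr − 1)/(SG_target − 1) − 1)
V_water = 29.1·((1.069 − 1)/(1.044 − 1) − 1)

16.5341 L


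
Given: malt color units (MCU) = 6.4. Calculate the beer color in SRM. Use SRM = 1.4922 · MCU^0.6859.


SRM = 1.4922 · 6.4^0.6859

5.3307 SRM


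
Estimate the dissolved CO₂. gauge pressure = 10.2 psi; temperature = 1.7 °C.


vols = (P + 14.695)·(0.01821 + 0.09011·e^(−0.04·T))
vols = (10.2 + 14.695)·(0.01821 + 0.09011·e^(−0.04·1.7))

2.5492 volumes


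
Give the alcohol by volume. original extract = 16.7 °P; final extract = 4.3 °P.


SG = 259/(259 − P);  ABV = (OG − FG)·131.25
OG = 259/(259 − 16.7) = 1.0689
FG = 259/(259 − 4.3) = 1.0169
ABV = (1.0689 − 1.0169)·131.25

6.8303 % ABV


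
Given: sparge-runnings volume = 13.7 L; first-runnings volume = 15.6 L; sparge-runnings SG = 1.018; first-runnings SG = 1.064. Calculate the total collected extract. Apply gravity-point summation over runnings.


total = Σ (SG_i − 1)·1000·V_i
first = (1.064 − 1)·1000·15.6 = 998.4000
sparge = (1.018 − 1)·1000·13.7 = 246.6000
total = 998.4000 + 246.6000

1245.0000 gravity·L


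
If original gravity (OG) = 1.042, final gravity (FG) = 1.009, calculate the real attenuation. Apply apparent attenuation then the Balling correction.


AA = (OG−FG)/(OG−1)·100;  RA = AA·0.8192
AA = (1.042 − 1.009)/(1.042 − 1)·100 = 78.5714
RA = 78.5714·0.8192

64.3657 %


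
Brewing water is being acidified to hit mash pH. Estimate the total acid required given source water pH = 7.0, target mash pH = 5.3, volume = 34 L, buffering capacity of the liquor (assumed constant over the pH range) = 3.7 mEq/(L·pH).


acid = buffering capacity · (pH_source − pH_target) · V
acid = 3.7 · (7.0 − 5.3) · 34

213.8600 mEq


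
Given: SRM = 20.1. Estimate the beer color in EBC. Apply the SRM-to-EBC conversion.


EBC = SRM · 1.97
EBC = 20.1 · 1.97

39.5970 EBC


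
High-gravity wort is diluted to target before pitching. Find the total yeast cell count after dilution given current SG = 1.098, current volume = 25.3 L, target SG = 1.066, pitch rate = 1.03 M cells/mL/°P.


V_w = V·((SG_c−1)/(SG_t−1)−1);  °P = 259 − 259/SG_t;  cells = rate·(V+V_w)·°P
V_w = 25.3·((1.098−1)/(1.066−1)−1) = 12.2667
V_final = 25.3 + 12.2667 = 37.5667
°P = 259 − 259/1.066 = 16.0356
cells = 1.03·37.5667·16.0356

620.4780 billion cells


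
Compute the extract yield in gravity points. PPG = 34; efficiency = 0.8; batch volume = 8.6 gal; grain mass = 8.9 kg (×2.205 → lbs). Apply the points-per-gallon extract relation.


points = lbs × PPG × eff / vol
lbs = 8.9 × 2.205 = 19.6245
points = 19.6245 × 34 × 0.8 / 8.6

62.0682 points


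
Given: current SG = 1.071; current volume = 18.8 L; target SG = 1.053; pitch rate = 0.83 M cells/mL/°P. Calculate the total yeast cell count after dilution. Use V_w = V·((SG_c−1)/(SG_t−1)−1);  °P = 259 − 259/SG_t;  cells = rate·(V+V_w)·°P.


V_w = 18.8·((1.071−1)/(1.053−1)−1) = 6.3849
V_final = 18.8 + 6.3849 = 25.1849
°P = 259 − 259/1.053 = 13.0361
cells = 0.83·25.1849·13.0361

272.4995 billion cells


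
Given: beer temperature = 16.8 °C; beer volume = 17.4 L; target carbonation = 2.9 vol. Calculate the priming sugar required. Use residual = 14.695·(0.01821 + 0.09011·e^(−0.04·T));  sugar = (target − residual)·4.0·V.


residual = 14.695·(0.01821 + 0.09011·e^(−0.04·16.8)) = 0.9438
sugar = (2.9 − 0.9438)·4.0·17.4

136.1495 g


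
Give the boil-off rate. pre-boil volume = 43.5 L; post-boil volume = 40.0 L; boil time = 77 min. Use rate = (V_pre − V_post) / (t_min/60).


rate = (43.5 − 40.0) / (77/60)

2.7273 L/hr


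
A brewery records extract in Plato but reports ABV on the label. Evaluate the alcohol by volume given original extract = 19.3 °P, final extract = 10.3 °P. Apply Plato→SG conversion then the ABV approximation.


SG = 259/(259 − P);  ABV = (OG − FG)·131.25
OG = 259/(259 − 19.3) = 1.0805
FG = 259/(259 − 10.3) = 1.0414
ABV = (1.0805 − 1.0414)·131.25

5.1321 % ABV


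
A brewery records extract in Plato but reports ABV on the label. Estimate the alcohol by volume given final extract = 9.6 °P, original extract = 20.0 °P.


SG = 259/(259 − P);  ABV = (OG − FG)·131.25
OG = 259/(259 − 20.0) = 1.0837
FG = 259/(259 − 9.6) = 1.0385
ABV = (1.0837 − 1.0385)·131.25

5.9311 % ABV


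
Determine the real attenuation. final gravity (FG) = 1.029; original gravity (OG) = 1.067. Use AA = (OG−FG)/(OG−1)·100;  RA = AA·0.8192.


AA = (1.067 − 1.029)/(1.067 − 1)·100 = 56.7164
RA = 56.7164·0.8192

46.4621 %


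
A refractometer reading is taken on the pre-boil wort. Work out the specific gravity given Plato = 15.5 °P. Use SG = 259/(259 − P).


SG = 259/(259 − 15.5)

1.0637


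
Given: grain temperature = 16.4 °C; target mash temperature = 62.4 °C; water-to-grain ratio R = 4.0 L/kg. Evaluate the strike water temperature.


T_strike = (0.41/R)·(T_mash − T_grain) + T_mash
T_strike = (0.41/4.0)·(62.4 − 16.4) + 62.4

67.1150 °C


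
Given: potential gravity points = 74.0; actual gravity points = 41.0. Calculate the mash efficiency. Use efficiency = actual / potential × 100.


efficiency = 41.0 / 74.0 × 100

55.4054 %


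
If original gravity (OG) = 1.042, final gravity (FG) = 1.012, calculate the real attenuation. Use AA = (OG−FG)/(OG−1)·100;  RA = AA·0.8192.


AA = (1.042 − 1.012)/(1.042 − 1)·100 = 71.4286
RA = 71.4286·0.8192

58.5143 %


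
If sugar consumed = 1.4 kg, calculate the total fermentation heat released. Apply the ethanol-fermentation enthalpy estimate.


Q = m_sugar · 590 kJ/kg
Q = 1.4 · 590

826.0000 kJ


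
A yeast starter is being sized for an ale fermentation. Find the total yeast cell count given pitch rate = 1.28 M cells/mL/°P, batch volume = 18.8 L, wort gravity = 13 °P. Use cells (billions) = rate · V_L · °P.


cells = 1.28 · 18.8 · 13

312.8320 billion cells


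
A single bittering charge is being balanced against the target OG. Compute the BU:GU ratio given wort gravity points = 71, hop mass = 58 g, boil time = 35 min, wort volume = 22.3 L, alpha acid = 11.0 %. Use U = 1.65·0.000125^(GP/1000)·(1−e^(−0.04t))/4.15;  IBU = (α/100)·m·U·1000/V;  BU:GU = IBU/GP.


U = 1.65·0.000125^(71/1000)·(1−e^(−0.04·35))/4.15 = 0.1583
IBU = (11.0/100)·58·0.1583·1000/22.3 = 45.2751
BU:GU = 45.2751/71

0.6377


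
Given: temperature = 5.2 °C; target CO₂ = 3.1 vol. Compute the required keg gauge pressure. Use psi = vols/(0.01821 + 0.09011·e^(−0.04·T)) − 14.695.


psi = 3.1/(0.01821 + 0.09011·e^(−0.04·5.2)) − 14.695

19.2226 psi


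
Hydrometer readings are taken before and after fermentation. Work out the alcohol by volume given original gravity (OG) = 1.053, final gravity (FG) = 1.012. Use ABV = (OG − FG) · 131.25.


ABV = (1.053 − 1.012) · 131.25

5.3812 % ABV


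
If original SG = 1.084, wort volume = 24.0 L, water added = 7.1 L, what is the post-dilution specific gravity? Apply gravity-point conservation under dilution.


SG_new = 1 + (SG_old − 1)·V_old/(V_old + V_water)
pts = (1.084 − 1)·1000·24.0/(24.0 + 7.1) = 64.8232
SG_new = 1 + 64.8232/1000

1.0648


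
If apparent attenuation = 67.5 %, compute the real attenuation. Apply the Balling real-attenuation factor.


RA = AA · 0.8192
RA = 67.5 · 0.8192

55.2960 %


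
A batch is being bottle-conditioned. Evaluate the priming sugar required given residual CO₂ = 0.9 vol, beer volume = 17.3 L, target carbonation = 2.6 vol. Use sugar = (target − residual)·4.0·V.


sugar = (2.6 − 0.9)·4.0·17.3

117.6400 g


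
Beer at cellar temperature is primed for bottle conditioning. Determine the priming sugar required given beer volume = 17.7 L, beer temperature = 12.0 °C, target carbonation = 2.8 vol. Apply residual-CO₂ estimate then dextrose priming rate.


residual = 14.695·(0.01821 + 0.09011·e^(−0.04·T));  sugar = (target − residual)·4.0·V
residual = 14.695·(0.01821 + 0.09011·e^(−0.04·12.0)) = 1.0870
sugar = (2.8 − 1.0870)·4.0·17.7

121.2827 g


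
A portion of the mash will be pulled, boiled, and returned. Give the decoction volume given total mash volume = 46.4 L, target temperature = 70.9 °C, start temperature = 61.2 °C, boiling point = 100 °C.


V_dec = V_total·(T_target − T_start)/(T_boil − T_start)
V_dec = 46.4·(70.9 − 61.2)/(100 − 61.2)

11.6000 L


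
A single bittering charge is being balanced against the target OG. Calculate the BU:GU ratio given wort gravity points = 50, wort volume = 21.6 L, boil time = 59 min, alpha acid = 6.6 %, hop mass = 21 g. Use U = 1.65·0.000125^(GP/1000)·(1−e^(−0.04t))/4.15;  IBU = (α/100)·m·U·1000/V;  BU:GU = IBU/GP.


U = 1.65·0.000125^(50/1000)·(1−e^(−0.04·59))/4.15 = 0.2297
IBU = (6.6/100)·21·0.2297·1000/21.6 = 14.7407
BU:GU = 14.7407/50

0.2948


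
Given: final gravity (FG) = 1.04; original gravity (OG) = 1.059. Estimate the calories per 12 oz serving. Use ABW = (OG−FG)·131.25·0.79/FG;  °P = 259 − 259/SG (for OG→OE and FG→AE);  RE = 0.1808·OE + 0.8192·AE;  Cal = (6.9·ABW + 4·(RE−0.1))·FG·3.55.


ABW = (1.059 − 1.04)·131.25·0.79/1.04 = 1.8943
OE = 259 − 259/1.059 = 14.4297 °P
AE = 259 − 259/1.04 = 9.9615 °P
RE = 0.1808·14.4297 + 0.8192·9.9615 = 10.7694 °P
Cal = (6.9·1.8943 + 4·(10.7694−0.1))·1.04·3.55

205.8220 kcal


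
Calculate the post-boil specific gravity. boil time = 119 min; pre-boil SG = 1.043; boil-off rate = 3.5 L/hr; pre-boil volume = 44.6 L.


V_post = V_pre − rate·(t/60);  SG_post = 1 + (SG_pre−1)·V_pre/V_post
V_post = 44.6 − 3.5·(119/60) = 37.6583
SG_post = 1 + (1.043 − 1)·44.6/37.6583

1.0509
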